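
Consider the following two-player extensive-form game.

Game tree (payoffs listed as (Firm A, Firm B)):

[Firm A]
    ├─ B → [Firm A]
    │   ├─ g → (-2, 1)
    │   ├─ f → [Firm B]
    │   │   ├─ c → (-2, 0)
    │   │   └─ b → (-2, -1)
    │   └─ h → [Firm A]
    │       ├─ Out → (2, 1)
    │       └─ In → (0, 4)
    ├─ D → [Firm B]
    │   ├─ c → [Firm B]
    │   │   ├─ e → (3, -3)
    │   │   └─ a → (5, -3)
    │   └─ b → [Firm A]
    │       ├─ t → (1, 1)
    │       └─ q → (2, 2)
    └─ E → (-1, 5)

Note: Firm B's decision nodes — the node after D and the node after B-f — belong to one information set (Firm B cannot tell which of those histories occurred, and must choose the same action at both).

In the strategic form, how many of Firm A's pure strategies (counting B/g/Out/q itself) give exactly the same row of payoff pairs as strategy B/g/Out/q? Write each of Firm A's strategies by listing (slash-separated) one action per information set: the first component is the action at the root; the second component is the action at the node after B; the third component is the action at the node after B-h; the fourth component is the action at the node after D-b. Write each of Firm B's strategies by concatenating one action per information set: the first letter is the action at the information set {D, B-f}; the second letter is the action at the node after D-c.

4

Row for B/g/Out/q (columns ce, ca, be, ba): (-2,1) (-2,1) (-2,1) (-2,1).
Under B/g/Out/q, Firm A's choice at the node after B-h and at the node after D-b can never be reached regardless of what Firm B does, so varying those choices leaves every outcome unchanged.
Holding the reachable choices fixed and varying the unreachable ones freely already gives 2 × 2 = 4 equivalent strategies.
No other strategy reproduces this row, so those 4 are the full class: B/g/Out/t, B/g/Out/q, B/g/In/t, B/g/In/q.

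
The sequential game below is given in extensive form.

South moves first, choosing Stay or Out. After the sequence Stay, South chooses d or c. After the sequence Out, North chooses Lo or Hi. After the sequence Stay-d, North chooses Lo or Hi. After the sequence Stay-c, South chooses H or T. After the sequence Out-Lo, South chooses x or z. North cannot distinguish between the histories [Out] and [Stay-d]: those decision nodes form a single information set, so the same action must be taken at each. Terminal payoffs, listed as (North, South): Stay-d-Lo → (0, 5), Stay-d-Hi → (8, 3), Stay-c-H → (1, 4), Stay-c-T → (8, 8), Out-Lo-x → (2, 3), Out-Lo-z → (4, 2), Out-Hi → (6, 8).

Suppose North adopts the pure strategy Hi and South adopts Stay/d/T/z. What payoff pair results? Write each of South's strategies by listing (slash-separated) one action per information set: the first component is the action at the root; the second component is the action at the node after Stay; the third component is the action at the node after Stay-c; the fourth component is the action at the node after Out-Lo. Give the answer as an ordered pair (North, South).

Trace the play path from the root:
  South plays Stay
  South plays d at [Stay]
  North plays Hi at [Stay-d]
→ terminal payoff (8, 3).
(South's choice at the node after Stay-c is never reached on this path, so it doesn't affect the outcome.)

(8, 3)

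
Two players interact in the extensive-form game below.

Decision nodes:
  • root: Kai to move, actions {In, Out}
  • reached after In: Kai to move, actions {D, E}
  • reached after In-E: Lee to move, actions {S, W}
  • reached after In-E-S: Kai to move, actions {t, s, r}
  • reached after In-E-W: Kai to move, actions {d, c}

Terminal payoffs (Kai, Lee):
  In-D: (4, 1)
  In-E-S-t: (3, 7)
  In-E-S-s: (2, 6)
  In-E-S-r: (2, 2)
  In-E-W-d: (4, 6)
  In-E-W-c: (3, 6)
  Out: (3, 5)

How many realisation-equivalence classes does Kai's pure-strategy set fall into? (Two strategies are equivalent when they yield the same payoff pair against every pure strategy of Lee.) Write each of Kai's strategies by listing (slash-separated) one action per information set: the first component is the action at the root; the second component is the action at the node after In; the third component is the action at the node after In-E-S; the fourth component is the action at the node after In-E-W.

8

Kai has 24 pure strategies: In/D/t/d, In/D/t/c, In/D/s/d, In/D/s/c, In/D/r/d, In/D/r/c, In/E/t/d, In/E/t/c, In/E/s/d, In/E/s/c, In/E/r/d, In/E/r/c, Out/D/t/d, Out/D/t/c, Out/D/s/d, Out/D/s/c, Out/D/r/d, Out/D/r/c, Out/E/t/d, Out/E/t/c, Out/E/s/d, Out/E/s/c, Out/E/r/d, Out/E/r/c. Columns: S, W.
{In/D/t/d, In/D/t/c, In/D/s/d, In/D/s/c, In/D/r/d, In/D/r/c} → row (4,1) (4,1)
{In/E/t/d} → row (3,7) (4,6)
{In/E/t/c} → row (3,7) (3,6)
{In/E/s/d} → row (2,6) (4,6)
{In/E/s/c} → row (2,6) (3,6)
{In/E/r/d} → row (2,2) (4,6)
{In/E/r/c} → row (2,2) (3,6)
{Out/D/t/d, Out/D/t/c, Out/D/s/d, Out/D/s/c, Out/D/r/d, Out/D/r/c, Out/E/t/d, Out/E/t/c, Out/E/s/d, Out/E/s/c, Out/E/r/d, Out/E/r/c} → row (3,5) (3,5)
That's 8 distinct rows out of 24 strategies.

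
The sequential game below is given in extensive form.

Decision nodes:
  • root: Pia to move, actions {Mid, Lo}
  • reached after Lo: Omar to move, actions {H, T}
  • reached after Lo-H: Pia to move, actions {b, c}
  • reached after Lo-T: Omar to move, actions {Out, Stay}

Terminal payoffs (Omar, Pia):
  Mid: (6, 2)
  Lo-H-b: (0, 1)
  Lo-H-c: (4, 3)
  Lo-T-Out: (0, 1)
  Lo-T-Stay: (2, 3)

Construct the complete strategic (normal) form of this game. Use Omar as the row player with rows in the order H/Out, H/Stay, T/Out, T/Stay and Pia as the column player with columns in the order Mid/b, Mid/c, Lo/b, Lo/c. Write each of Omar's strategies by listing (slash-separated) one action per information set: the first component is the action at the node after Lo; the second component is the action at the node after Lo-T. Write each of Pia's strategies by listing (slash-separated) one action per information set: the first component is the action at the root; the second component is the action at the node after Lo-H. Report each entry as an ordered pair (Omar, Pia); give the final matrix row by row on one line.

Row H/Out: Mid/b→(6,2), Mid/c→(6,2), Lo/b→(0,1), Lo/c→(4,3)
Row H/Stay: Mid/b→(6,2), Mid/c→(6,2), Lo/b→(0,1), Lo/c→(4,3)
Row T/Out: Mid/b→(6,2), Mid/c→(6,2), Lo/b→(0,1), Lo/c→(0,1)
Row T/Stay: Mid/b→(6,2), Mid/c→(6,2), Lo/b→(2,3), Lo/c→(2,3)

H/Out: (6,2) (6,2) (0,1) (4,3) | H/Stay: (6,2) (6,2) (0,1) (4,3) | T/Out: (6,2) (6,2) (0,1) (0,1) | T/Stay: (6,2) (6,2) (2,3) (2,3)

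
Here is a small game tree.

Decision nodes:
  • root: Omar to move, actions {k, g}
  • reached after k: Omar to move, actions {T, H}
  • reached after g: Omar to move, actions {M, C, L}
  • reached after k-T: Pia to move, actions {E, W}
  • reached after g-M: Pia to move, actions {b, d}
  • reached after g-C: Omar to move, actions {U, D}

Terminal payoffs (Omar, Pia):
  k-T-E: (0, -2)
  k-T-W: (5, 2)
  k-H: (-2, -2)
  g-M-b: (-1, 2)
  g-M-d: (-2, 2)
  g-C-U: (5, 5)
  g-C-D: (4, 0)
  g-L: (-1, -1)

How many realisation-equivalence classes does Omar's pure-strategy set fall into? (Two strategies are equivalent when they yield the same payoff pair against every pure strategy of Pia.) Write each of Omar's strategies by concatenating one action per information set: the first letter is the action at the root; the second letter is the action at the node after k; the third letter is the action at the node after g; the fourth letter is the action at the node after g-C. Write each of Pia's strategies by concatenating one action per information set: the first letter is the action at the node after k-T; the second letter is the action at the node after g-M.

6

Omar has 24 pure strategies: kTMU, kTMD, kTCU, kTCD, kTLU, kTLD, kHMU, kHMD, kHCU, kHCD, kHLU, kHLD, gTMU, gTMD, gTCU, gTCD, gTLU, gTLD, gHMU, gHMD, gHCU, gHCD, gHLU, gHLD. Columns: Eb, Ed, Wb, Wd.
{kTMU, kTMD, kTCU, kTCD, kTLU, kTLD} → row (0,-2) (0,-2) (5,2) (5,2)
{kHMU, kHMD, kHCU, kHCD, kHLU, kHLD} → row (-2,-2) (-2,-2) (-2,-2) (-2,-2)
{gTMU, gTMD, gHMU, gHMD} → row (-1,2) (-2,2) (-1,2) (-2,2)
{gTCU, gHCU} → row (5,5) (5,5) (5,5) (5,5)
{gTCD, gHCD} → row (4,0) (4,0) (4,0) (4,0)
{gTLU, gTLD, gHLU, gHLD} → row (-1,-1) (-1,-1) (-1,-1) (-1,-1)
That's 6 distinct rows out of 24 strategies.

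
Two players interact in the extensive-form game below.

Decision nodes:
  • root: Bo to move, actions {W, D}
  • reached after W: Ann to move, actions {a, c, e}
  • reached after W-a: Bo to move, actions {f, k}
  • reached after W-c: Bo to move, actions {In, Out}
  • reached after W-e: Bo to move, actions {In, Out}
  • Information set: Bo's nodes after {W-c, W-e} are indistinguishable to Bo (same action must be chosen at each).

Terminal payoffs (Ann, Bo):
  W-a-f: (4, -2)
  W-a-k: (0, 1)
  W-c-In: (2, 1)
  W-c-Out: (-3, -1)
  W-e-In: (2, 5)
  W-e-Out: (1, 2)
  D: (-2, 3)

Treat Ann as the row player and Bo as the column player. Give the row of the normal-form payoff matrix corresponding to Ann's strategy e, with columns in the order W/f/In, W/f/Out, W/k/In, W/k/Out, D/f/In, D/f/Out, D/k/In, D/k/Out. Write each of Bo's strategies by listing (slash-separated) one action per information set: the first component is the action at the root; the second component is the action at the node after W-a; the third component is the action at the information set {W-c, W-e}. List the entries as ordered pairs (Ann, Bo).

(2,5) (1,2) (2,5) (1,2) (-2,3) (-2,3) (-2,3) (-2,3)

vs W/f/In: Bo plays W → Ann plays e at [W] → Bo plays In at [W-e] → (2, 5)
vs W/f/Out: Bo plays W → Ann plays e at [W] → Bo plays Out at [W-e] → (1, 2)
vs W/k/In: Bo plays W → Ann plays e at [W] → Bo plays In at [W-e] → (2, 5)
vs W/k/Out: Bo plays W → Ann plays e at [W] → Bo plays Out at [W-e] → (1, 2)
vs D/f/In: Bo plays D → (-2, 3)
vs D/f/Out: Bo plays D → (-2, 3)
vs D/k/In: Bo plays D → (-2, 3)
vs D/k/Out: Bo plays D → (-2, 3)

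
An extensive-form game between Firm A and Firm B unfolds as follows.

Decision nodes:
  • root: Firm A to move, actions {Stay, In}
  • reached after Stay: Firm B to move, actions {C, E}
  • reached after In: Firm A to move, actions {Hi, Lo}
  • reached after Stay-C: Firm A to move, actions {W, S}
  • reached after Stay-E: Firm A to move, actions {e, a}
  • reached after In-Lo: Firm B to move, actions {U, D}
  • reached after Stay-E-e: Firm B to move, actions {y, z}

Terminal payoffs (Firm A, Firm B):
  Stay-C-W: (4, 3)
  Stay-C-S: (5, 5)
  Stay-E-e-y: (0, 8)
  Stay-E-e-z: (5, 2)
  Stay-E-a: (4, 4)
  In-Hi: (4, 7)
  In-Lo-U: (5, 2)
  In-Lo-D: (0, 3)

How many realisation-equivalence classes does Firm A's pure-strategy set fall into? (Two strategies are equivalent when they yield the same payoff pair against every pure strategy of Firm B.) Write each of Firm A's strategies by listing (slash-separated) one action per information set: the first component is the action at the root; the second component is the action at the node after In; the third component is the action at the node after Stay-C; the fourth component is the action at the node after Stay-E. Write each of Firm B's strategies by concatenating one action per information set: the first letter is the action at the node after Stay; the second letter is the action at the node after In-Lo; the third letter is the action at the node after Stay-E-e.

6

Firm A has 16 pure strategies: Stay/Hi/W/e, Stay/Hi/W/a, Stay/Hi/S/e, Stay/Hi/S/a, Stay/Lo/W/e, Stay/Lo/W/a, Stay/Lo/S/e, Stay/Lo/S/a, In/Hi/W/e, In/Hi/W/a, In/Hi/S/e, In/Hi/S/a, In/Lo/W/e, In/Lo/W/a, In/Lo/S/e, In/Lo/S/a. Columns: CUy, CUz, CDy, CDz, EUy, EUz, EDy, EDz.
{Stay/Hi/W/e, Stay/Lo/W/e} → row (4,3) (4,3) (4,3) (4,3) (0,8) (5,2) (0,8) (5,2)
{Stay/Hi/W/a, Stay/Lo/W/a} → row (4,3) (4,3) (4,3) (4,3) (4,4) (4,4) (4,4) (4,4)
{Stay/Hi/S/e, Stay/Lo/S/e} → row (5,5) (5,5) (5,5) (5,5) (0,8) (5,2) (0,8) (5,2)
{Stay/Hi/S/a, Stay/Lo/S/a} → row (5,5) (5,5) (5,5) (5,5) (4,4) (4,4) (4,4) (4,4)
{In/Hi/W/e, In/Hi/W/a, In/Hi/S/e, In/Hi/S/a} → row (4,7) (4,7) (4,7) (4,7) (4,7) (4,7) (4,7) (4,7)
{In/Lo/W/e, In/Lo/W/a, In/Lo/S/e, In/Lo/S/a} → row (5,2) (5,2) (0,3) (0,3) (5,2) (5,2) (0,3) (0,3)
That's 6 distinct rows out of 16 strategies.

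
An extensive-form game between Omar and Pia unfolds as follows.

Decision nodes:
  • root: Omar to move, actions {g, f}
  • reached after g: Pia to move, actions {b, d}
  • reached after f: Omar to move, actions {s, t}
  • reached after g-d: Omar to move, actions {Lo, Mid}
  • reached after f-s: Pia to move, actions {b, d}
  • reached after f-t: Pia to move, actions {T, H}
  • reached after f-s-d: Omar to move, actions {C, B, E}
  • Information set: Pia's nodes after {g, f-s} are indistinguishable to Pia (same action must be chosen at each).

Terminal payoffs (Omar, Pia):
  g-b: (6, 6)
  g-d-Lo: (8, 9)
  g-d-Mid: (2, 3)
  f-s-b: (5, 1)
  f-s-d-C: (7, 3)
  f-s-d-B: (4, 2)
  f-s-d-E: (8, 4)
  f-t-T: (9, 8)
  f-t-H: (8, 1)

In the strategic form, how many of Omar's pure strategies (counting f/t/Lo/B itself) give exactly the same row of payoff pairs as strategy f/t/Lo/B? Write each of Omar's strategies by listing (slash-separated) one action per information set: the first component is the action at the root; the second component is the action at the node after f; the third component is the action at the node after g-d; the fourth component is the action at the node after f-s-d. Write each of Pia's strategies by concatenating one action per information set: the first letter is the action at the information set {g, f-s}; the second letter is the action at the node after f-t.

Row for f/t/Lo/B (columns bT, bH, dT, dH): (9,8) (8,1) (9,8) (8,1).
Under f/t/Lo/B, Omar's choice at the node after g-d and at the node after f-s-d can never be reached regardless of what Pia does, so varying those choices leaves every outcome unchanged.
Holding the reachable choices fixed and varying the unreachable ones freely already gives 2 × 3 = 6 equivalent strategies.
No other strategy reproduces this row, so those 6 are the full class: f/t/Lo/C, f/t/Lo/B, f/t/Lo/E, f/t/Mid/C, f/t/Mid/B, f/t/Mid/E.

6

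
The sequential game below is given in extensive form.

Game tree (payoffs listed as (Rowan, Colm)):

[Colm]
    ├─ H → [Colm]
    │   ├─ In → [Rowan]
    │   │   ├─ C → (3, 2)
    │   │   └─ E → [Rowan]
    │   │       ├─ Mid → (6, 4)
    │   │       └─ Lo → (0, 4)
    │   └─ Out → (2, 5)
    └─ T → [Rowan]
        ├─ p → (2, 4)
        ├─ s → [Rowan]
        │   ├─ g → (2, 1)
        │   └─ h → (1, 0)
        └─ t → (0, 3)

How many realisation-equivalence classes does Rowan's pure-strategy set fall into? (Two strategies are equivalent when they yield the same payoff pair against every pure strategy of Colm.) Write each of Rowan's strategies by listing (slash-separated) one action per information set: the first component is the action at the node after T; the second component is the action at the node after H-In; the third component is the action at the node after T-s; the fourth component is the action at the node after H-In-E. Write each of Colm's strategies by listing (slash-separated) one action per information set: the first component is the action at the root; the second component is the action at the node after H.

12

Rowan has 24 pure strategies: p/C/g/Mid, p/C/g/Lo, p/C/h/Mid, p/C/h/Lo, p/E/g/Mid, p/E/g/Lo, p/E/h/Mid, p/E/h/Lo, s/C/g/Mid, s/C/g/Lo, s/C/h/Mid, s/C/h/Lo, s/E/g/Mid, s/E/g/Lo, s/E/h/Mid, s/E/h/Lo, t/C/g/Mid, t/C/g/Lo, t/C/h/Mid, t/C/h/Lo, t/E/g/Mid, t/E/g/Lo, t/E/h/Mid, t/E/h/Lo. Columns: H/In, H/Out, T/In, T/Out.
{p/C/g/Mid, p/C/g/Lo, p/C/h/Mid, p/C/h/Lo} → row (3,2) (2,5) (2,4) (2,4)
{p/E/g/Mid, p/E/h/Mid} → row (6,4) (2,5) (2,4) (2,4)
{p/E/g/Lo, p/E/h/Lo} → row (0,4) (2,5) (2,4) (2,4)
{s/C/g/Mid, s/C/g/Lo} → row (3,2) (2,5) (2,1) (2,1)
{s/C/h/Mid, s/C/h/Lo} → row (3,2) (2,5) (1,0) (1,0)
{s/E/g/Mid} → row (6,4) (2,5) (2,1) (2,1)
{s/E/g/Lo} → row (0,4) (2,5) (2,1) (2,1)
{s/E/h/Mid} → row (6,4) (2,5) (1,0) (1,0)
{s/E/h/Lo} → row (0,4) (2,5) (1,0) (1,0)
{t/C/g/Mid, t/C/g/Lo, t/C/h/Mid, t/C/h/Lo} → row (3,2) (2,5) (0,3) (0,3)
{t/E/g/Mid, t/E/h/Mid} → row (6,4) (2,5) (0,3) (0,3)
{t/E/g/Lo, t/E/h/Lo} → row (0,4) (2,5) (0,3) (0,3)
That's 12 distinct rows out of 24 strategies.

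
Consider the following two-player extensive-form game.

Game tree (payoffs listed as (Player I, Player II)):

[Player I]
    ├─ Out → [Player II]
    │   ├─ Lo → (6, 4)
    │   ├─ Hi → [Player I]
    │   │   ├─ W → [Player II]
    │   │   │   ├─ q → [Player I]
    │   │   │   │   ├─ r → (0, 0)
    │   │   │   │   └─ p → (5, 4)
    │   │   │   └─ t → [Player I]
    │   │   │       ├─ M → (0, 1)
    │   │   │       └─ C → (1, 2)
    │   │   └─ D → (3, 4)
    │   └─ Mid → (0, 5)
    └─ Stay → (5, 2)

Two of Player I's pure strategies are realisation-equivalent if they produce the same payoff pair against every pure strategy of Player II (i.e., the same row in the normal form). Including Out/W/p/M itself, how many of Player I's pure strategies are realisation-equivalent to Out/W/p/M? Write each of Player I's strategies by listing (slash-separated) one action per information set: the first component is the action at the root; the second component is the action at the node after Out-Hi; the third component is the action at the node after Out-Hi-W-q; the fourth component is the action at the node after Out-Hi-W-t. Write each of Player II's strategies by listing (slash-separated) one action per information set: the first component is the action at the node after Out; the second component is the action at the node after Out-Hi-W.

Row for Out/W/p/M (columns Lo/q, Lo/t, Hi/q, Hi/t, Mid/q, Mid/t): (6,4) (6,4) (5,4) (0,1) (0,5) (0,5).
Every one of Player I's information sets is on the play path for some reply by Player II when Player I follows Out/W/p/M.
Changing the action at any of them therefore changes at least one column, so only Out/W/p/M itself gives this row.

1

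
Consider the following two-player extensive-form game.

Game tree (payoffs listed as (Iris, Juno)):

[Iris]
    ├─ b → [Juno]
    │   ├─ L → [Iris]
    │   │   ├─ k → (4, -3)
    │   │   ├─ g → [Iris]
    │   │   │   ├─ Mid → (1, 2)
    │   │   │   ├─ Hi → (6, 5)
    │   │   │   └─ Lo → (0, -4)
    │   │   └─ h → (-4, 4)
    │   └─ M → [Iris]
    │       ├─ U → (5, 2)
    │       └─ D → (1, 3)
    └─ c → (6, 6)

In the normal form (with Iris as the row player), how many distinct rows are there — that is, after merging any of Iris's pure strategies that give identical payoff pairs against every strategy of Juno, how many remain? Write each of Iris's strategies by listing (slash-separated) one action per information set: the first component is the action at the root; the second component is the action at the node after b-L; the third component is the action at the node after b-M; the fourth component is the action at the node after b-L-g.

11

Iris has 36 pure strategies: b/k/U/Mid, b/k/U/Hi, b/k/U/Lo, b/k/D/Mid, b/k/D/Hi, b/k/D/Lo, b/g/U/Mid, b/g/U/Hi, b/g/U/Lo, b/g/D/Mid, b/g/D/Hi, b/g/D/Lo, b/h/U/Mid, b/h/U/Hi, b/h/U/Lo, b/h/D/Mid, b/h/D/Hi, b/h/D/Lo, c/k/U/Mid, c/k/U/Hi, c/k/U/Lo, c/k/D/Mid, c/k/D/Hi, c/k/D/Lo, c/g/U/Mid, c/g/U/Hi, c/g/U/Lo, c/g/D/Mid, c/g/D/Hi, c/g/D/Lo, c/h/U/Mid, c/h/U/Hi, c/h/U/Lo, c/h/D/Mid, c/h/D/Hi, c/h/D/Lo. Columns: L, M.
{b/k/U/Mid, b/k/U/Hi, b/k/U/Lo} → row (4,-3) (5,2)
{b/k/D/Mid, b/k/D/Hi, b/k/D/Lo} → row (4,-3) (1,3)
{b/g/U/Mid} → row (1,2) (5,2)
{b/g/U/Hi} → row (6,5) (5,2)
{b/g/U/Lo} → row (0,-4) (5,2)
{b/g/D/Mid} → row (1,2) (1,3)
{b/g/D/Hi} → row (6,5) (1,3)
{b/g/D/Lo} → row (0,-4) (1,3)
{b/h/U/Mid, b/h/U/Hi, b/h/U/Lo} → row (-4,4) (5,2)
{b/h/D/Mid, b/h/D/Hi, b/h/D/Lo} → row (-4,4) (1,3)
{c/k/U/Mid, c/k/U/Hi, c/k/U/Lo, c/k/D/Mid, c/k/D/Hi, c/k/D/Lo, c/g/U/Mid, c/g/U/Hi, c/g/U/Lo, c/g/D/Mid, c/g/D/Hi, c/g/D/Lo, c/h/U/Mid, c/h/U/Hi, c/h/U/Lo, c/h/D/Mid, c/h/D/Hi, c/h/D/Lo} → row (6,6) (6,6)
That's 11 distinct rows out of 36 strategies.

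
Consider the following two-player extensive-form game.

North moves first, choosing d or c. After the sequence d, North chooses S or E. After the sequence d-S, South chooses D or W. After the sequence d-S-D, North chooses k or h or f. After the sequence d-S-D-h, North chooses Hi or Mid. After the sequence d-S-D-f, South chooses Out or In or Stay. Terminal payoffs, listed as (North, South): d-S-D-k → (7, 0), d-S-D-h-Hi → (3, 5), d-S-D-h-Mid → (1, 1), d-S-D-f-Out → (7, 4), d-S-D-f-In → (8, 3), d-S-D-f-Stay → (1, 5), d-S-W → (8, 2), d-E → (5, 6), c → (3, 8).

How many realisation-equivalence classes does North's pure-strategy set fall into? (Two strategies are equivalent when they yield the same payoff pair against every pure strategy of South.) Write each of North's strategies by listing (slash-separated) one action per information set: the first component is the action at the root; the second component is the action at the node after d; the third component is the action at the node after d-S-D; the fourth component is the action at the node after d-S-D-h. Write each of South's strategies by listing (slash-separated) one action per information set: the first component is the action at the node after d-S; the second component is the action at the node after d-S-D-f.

North has 24 pure strategies: d/S/k/Hi, d/S/k/Mid, d/S/h/Hi, d/S/h/Mid, d/S/f/Hi, d/S/f/Mid, d/E/k/Hi, d/E/k/Mid, d/E/h/Hi, d/E/h/Mid, d/E/f/Hi, d/E/f/Mid, c/S/k/Hi, c/S/k/Mid, c/S/h/Hi, c/S/h/Mid, c/S/f/Hi, c/S/f/Mid, c/E/k/Hi, c/E/k/Mid, c/E/h/Hi, c/E/h/Mid, c/E/f/Hi, c/E/f/Mid. Columns: D/Out, D/In, D/Stay, W/Out, W/In, W/Stay.
{d/S/k/Hi, d/S/k/Mid} → row (7,0) (7,0) (7,0) (8,2) (8,2) (8,2)
{d/S/h/Hi} → row (3,5) (3,5) (3,5) (8,2) (8,2) (8,2)
{d/S/h/Mid} → row (1,1) (1,1) (1,1) (8,2) (8,2) (8,2)
{d/S/f/Hi, d/S/f/Mid} → row (7,4) (8,3) (1,5) (8,2) (8,2) (8,2)
{d/E/k/Hi, d/E/k/Mid, d/E/h/Hi, d/E/h/Mid, d/E/f/Hi, d/E/f/Mid} → row (5,6) (5,6) (5,6) (5,6) (5,6) (5,6)
{c/S/k/Hi, c/S/k/Mid, c/S/h/Hi, c/S/h/Mid, c/S/f/Hi, c/S/f/Mid, c/E/k/Hi, c/E/k/Mid, c/E/h/Hi, c/E/h/Mid, c/E/f/Hi, c/E/f/Mid} → row (3,8) (3,8) (3,8) (3,8) (3,8) (3,8)
That's 6 distinct rows out of 24 strategies.

6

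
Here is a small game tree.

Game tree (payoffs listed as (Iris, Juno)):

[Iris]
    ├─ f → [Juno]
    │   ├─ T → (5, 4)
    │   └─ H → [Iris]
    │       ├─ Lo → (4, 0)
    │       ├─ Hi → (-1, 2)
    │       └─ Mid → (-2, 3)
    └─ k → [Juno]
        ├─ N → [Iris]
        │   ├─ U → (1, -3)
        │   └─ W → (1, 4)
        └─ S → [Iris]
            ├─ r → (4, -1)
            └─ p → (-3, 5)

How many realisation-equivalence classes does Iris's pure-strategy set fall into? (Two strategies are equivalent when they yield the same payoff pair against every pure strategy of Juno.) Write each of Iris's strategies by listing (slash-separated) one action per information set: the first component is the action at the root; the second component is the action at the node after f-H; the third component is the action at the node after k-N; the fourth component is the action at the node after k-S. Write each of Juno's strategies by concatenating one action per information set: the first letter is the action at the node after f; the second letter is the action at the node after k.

Iris has 24 pure strategies: f/Lo/U/r, f/Lo/U/p, f/Lo/W/r, f/Lo/W/p, f/Hi/U/r, f/Hi/U/p, f/Hi/W/r, f/Hi/W/p, f/Mid/U/r, f/Mid/U/p, f/Mid/W/r, f/Mid/W/p, k/Lo/U/r, k/Lo/U/p, k/Lo/W/r, k/Lo/W/p, k/Hi/U/r, k/Hi/U/p, k/Hi/W/r, k/Hi/W/p, k/Mid/U/r, k/Mid/U/p, k/Mid/W/r, k/Mid/W/p. Columns: TN, TS, HN, HS.
{f/Lo/U/r, f/Lo/U/p, f/Lo/W/r, f/Lo/W/p} → row (5,4) (5,4) (4,0) (4,0)
{f/Hi/U/r, f/Hi/U/p, f/Hi/W/r, f/Hi/W/p} → row (5,4) (5,4) (-1,2) (-1,2)
{f/Mid/U/r, f/Mid/U/p, f/Mid/W/r, f/Mid/W/p} → row (5,4) (5,4) (-2,3) (-2,3)
{k/Lo/U/r, k/Hi/U/r, k/Mid/U/r} → row (1,-3) (4,-1) (1,-3) (4,-1)
{k/Lo/U/p, k/Hi/U/p, k/Mid/U/p} → row (1,-3) (-3,5) (1,-3) (-3,5)
{k/Lo/W/r, k/Hi/W/r, k/Mid/W/r} → row (1,4) (4,-1) (1,4) (4,-1)
{k/Lo/W/p, k/Hi/W/p, k/Mid/W/p} → row (1,4) (-3,5) (1,4) (-3,5)
That's 7 distinct rows out of 24 strategies.

7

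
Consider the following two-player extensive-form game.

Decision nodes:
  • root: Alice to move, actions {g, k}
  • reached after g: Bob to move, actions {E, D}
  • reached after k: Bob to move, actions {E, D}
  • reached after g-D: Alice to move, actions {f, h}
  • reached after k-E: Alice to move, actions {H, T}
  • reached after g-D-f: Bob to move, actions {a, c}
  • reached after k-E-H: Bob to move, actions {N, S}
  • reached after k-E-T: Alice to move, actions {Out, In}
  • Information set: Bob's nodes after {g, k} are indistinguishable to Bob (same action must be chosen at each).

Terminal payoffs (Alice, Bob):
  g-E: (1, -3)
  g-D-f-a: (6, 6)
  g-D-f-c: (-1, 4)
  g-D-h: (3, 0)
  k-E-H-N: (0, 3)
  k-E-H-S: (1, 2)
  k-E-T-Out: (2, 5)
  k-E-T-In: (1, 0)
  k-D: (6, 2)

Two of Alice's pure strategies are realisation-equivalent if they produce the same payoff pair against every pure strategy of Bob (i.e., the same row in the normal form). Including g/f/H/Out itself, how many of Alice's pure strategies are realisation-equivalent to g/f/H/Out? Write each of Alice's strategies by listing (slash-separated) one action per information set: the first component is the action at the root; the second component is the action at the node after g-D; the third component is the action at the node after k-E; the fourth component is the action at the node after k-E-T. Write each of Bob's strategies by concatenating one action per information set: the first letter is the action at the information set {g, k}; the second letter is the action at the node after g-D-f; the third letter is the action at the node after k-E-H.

Row for g/f/H/Out (columns EaN, EaS, EcN, EcS, DaN, DaS, DcN, DcS): (1,-3) (1,-3) (1,-3) (1,-3) (6,6) (6,6) (-1,4) (-1,4).
Under g/f/H/Out, Alice's choice at the node after k-E and at the node after k-E-T can never be reached regardless of what Bob does, so varying those choices leaves every outcome unchanged.
Holding the reachable choices fixed and varying the unreachable ones freely already gives 2 × 2 = 4 equivalent strategies.
No other strategy reproduces this row, so those 4 are the full class: g/f/H/Out, g/f/H/In, g/f/T/Out, g/f/T/In.

4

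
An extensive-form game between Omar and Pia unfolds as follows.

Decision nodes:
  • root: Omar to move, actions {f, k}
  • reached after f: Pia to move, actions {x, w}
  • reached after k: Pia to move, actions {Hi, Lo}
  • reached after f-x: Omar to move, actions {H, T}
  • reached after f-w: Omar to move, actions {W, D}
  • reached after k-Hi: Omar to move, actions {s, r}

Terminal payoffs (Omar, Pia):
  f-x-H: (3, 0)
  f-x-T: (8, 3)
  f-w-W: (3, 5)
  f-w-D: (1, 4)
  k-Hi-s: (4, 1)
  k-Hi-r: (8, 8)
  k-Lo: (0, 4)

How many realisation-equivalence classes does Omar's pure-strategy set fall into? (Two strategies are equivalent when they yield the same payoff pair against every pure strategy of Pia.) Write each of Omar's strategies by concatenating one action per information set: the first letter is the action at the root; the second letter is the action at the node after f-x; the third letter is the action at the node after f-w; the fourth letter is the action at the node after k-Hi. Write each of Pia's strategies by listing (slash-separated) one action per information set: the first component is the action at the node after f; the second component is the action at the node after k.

Omar has 16 pure strategies: fHWs, fHWr, fHDs, fHDr, fTWs, fTWr, fTDs, fTDr, kHWs, kHWr, kHDs, kHDr, kTWs, kTWr, kTDs, kTDr. Columns: x/Hi, x/Lo, w/Hi, w/Lo.
{fHWs, fHWr} → row (3,0) (3,0) (3,5) (3,5)
{fHDs, fHDr} → row (3,0) (3,0) (1,4) (1,4)
{fTWs, fTWr} → row (8,3) (8,3) (3,5) (3,5)
{fTDs, fTDr} → row (8,3) (8,3) (1,4) (1,4)
{kHWs, kHDs, kTWs, kTDs} → row (4,1) (0,4) (4,1) (0,4)
{kHWr, kHDr, kTWr, kTDr} → row (8,8) (0,4) (8,8) (0,4)
That's 6 distinct rows out of 16 strategies.

6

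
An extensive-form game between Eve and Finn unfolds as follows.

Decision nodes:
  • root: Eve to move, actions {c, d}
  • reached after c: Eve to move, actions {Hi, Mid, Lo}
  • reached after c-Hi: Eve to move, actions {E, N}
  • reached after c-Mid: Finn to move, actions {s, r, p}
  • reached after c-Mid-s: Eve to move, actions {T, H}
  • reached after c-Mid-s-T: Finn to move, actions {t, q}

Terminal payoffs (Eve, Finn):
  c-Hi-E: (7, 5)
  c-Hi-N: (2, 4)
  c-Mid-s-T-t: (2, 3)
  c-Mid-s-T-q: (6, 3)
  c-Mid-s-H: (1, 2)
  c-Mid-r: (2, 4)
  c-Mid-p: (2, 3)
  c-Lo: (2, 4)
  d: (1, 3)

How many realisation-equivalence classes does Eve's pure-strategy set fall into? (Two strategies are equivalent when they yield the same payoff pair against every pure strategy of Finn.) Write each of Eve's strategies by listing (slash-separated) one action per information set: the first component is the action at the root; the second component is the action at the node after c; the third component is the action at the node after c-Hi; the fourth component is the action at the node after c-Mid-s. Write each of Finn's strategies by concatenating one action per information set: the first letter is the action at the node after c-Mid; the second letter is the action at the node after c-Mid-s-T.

5

Eve has 24 pure strategies: c/Hi/E/T, c/Hi/E/H, c/Hi/N/T, c/Hi/N/H, c/Mid/E/T, c/Mid/E/H, c/Mid/N/T, c/Mid/N/H, c/Lo/E/T, c/Lo/E/H, c/Lo/N/T, c/Lo/N/H, d/Hi/E/T, d/Hi/E/H, d/Hi/N/T, d/Hi/N/H, d/Mid/E/T, d/Mid/E/H, d/Mid/N/T, d/Mid/N/H, d/Lo/E/T, d/Lo/E/H, d/Lo/N/T, d/Lo/N/H. Columns: st, sq, rt, rq, pt, pq.
{c/Hi/E/T, c/Hi/E/H} → row (7,5) (7,5) (7,5) (7,5) (7,5) (7,5)
{c/Hi/N/T, c/Hi/N/H, c/Lo/E/T, c/Lo/E/H, c/Lo/N/T, c/Lo/N/H} → row (2,4) (2,4) (2,4) (2,4) (2,4) (2,4)
{c/Mid/E/T, c/Mid/N/T} → row (2,3) (6,3) (2,4) (2,4) (2,3) (2,3)
{c/Mid/E/H, c/Mid/N/H} → row (1,2) (1,2) (2,4) (2,4) (2,3) (2,3)
{d/Hi/E/T, d/Hi/E/H, d/Hi/N/T, d/Hi/N/H, d/Mid/E/T, d/Mid/E/H, d/Mid/N/T, d/Mid/N/H, d/Lo/E/T, d/Lo/E/H, d/Lo/N/T, d/Lo/N/H} → row (1,3) (1,3) (1,3) (1,3) (1,3) (1,3)
That's 5 distinct rows out of 24 strategies.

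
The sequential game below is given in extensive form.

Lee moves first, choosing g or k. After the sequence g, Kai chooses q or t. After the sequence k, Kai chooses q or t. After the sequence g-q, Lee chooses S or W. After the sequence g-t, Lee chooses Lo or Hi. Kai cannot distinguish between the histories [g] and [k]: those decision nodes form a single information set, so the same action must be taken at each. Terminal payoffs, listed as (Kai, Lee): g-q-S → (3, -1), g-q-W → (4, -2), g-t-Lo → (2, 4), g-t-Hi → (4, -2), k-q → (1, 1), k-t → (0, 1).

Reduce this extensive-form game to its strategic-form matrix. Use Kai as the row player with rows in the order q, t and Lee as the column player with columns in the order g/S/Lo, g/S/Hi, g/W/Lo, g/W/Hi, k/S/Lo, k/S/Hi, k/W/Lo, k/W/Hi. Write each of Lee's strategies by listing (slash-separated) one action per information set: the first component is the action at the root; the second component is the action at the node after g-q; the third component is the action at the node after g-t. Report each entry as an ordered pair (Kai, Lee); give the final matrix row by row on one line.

q: (3,-1) (3,-1) (4,-2) (4,-2) (1,1) (1,1) (1,1) (1,1) | t: (2,4) (4,-2) (2,4) (4,-2) (0,1) (0,1) (0,1) (0,1)

       g/S/Lo   g/S/Hi   g/W/Lo   g/W/Hi   k/S/Lo   k/S/Hi   k/W/Lo   k/W/Hi
   q   (3,-1)   (3,-1)   (4,-2)   (4,-2)    (1,1)    (1,1)    (1,1)    (1,1)
   t    (2,4)   (4,-2)    (2,4)   (4,-2)    (0,1)    (0,1)    (0,1)    (0,1)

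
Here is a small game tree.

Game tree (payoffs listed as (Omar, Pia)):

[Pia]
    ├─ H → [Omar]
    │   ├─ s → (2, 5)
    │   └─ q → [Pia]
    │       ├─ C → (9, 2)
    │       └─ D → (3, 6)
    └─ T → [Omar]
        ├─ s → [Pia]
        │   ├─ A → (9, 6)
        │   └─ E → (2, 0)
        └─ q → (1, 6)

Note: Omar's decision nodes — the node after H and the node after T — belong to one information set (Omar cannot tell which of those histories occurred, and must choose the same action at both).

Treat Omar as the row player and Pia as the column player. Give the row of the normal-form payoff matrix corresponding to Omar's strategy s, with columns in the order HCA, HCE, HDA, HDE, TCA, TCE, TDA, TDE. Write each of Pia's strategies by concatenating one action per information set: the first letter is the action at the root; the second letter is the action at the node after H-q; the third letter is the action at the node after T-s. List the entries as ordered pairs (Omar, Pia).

(2,5) (2,5) (2,5) (2,5) (9,6) (2,0) (9,6) (2,0)

vs HCA: Pia plays H → Omar plays s at [H] → (2, 5)
vs HCE: Pia plays H → Omar plays s at [H] → (2, 5)
vs HDA: Pia plays H → Omar plays s at [H] → (2, 5)
vs HDE: Pia plays H → Omar plays s at [H] → (2, 5)
vs TCA: Pia plays T → Omar plays s at [T] → Pia plays A at [T-s] → (9, 6)
vs TCE: Pia plays T → Omar plays s at [T] → Pia plays E at [T-s] → (2, 0)
vs TDA: Pia plays T → Omar plays s at [T] → Pia plays A at [T-s] → (9, 6)
vs TDE: Pia plays T → Omar plays s at [T] → Pia plays E at [T-s] → (2, 0)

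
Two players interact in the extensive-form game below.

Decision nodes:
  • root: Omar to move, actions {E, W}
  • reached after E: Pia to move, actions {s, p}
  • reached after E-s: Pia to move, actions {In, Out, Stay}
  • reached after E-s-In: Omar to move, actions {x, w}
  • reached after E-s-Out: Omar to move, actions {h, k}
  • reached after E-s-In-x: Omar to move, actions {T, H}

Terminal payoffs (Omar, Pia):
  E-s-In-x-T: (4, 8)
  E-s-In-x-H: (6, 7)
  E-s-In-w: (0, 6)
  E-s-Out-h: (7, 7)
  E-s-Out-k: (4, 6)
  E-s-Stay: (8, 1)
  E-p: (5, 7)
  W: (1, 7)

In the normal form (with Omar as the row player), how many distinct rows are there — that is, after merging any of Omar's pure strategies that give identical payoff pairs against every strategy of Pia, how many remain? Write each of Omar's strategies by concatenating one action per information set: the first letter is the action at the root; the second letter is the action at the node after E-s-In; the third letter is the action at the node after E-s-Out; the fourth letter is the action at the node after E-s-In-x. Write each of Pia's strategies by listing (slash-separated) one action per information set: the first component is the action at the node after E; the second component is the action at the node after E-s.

Omar has 16 pure strategies: ExhT, ExhH, ExkT, ExkH, EwhT, EwhH, EwkT, EwkH, WxhT, WxhH, WxkT, WxkH, WwhT, WwhH, WwkT, WwkH. Columns: s/In, s/Out, s/Stay, p/In, p/Out, p/Stay.
{ExhT} → row (4,8) (7,7) (8,1) (5,7) (5,7) (5,7)
{ExhH} → row (6,7) (7,7) (8,1) (5,7) (5,7) (5,7)
{ExkT} → row (4,8) (4,6) (8,1) (5,7) (5,7) (5,7)
{ExkH} → row (6,7) (4,6) (8,1) (5,7) (5,7) (5,7)
{EwhT, EwhH} → row (0,6) (7,7) (8,1) (5,7) (5,7) (5,7)
{EwkT, EwkH} → row (0,6) (4,6) (8,1) (5,7) (5,7) (5,7)
{WxhT, WxhH, WxkT, WxkH, WwhT, WwhH, WwkT, WwkH} → row (1,7) (1,7) (1,7) (1,7) (1,7) (1,7)
That's 7 distinct rows out of 16 strategies.

7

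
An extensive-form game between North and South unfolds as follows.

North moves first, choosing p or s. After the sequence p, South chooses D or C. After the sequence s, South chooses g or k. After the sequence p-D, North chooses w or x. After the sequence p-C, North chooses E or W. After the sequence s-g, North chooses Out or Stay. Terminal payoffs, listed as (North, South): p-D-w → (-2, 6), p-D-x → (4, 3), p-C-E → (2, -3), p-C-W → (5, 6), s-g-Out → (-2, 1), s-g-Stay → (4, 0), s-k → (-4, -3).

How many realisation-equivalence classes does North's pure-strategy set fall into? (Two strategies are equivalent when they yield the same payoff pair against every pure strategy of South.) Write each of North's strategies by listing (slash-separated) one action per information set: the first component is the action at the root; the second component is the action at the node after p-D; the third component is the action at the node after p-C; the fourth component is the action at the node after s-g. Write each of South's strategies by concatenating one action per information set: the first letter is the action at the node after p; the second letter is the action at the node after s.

North has 16 pure strategies: p/w/E/Out, p/w/E/Stay, p/w/W/Out, p/w/W/Stay, p/x/E/Out, p/x/E/Stay, p/x/W/Out, p/x/W/Stay, s/w/E/Out, s/w/E/Stay, s/w/W/Out, s/w/W/Stay, s/x/E/Out, s/x/E/Stay, s/x/W/Out, s/x/W/Stay. Columns: Dg, Dk, Cg, Ck.
{p/w/E/Out, p/w/E/Stay} → row (-2,6) (-2,6) (2,-3) (2,-3)
{p/w/W/Out, p/w/W/Stay} → row (-2,6) (-2,6) (5,6) (5,6)
{p/x/E/Out, p/x/E/Stay} → row (4,3) (4,3) (2,-3) (2,-3)
{p/x/W/Out, p/x/W/Stay} → row (4,3) (4,3) (5,6) (5,6)
{s/w/E/Out, s/w/W/Out, s/x/E/Out, s/x/W/Out} → row (-2,1) (-4,-3) (-2,1) (-4,-3)
{s/w/E/Stay, s/w/W/Stay, s/x/E/Stay, s/x/W/Stay} → row (4,0) (-4,-3) (4,0) (-4,-3)
That's 6 distinct rows out of 16 strategies.

6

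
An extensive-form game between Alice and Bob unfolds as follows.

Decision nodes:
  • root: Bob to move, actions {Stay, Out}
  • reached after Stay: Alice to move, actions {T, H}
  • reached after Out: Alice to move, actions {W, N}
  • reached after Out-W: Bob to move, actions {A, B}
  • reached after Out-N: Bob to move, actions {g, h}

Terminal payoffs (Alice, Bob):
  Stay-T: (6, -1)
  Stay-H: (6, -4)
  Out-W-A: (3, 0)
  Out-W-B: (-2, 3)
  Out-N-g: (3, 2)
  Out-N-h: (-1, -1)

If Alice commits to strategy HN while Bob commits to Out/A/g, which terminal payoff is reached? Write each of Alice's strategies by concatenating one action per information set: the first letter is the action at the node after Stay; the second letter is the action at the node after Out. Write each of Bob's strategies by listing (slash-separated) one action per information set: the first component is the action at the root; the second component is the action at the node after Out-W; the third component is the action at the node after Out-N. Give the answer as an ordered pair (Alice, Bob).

(3, 2)

Trace the play path from the root:
  Bob plays Out
  Alice plays N at [Out]
  Bob plays g at [Out-N]
→ terminal payoff (3, 2).
(Alice's choice at the node after Stay is never reached on this path, so it doesn't affect the outcome.)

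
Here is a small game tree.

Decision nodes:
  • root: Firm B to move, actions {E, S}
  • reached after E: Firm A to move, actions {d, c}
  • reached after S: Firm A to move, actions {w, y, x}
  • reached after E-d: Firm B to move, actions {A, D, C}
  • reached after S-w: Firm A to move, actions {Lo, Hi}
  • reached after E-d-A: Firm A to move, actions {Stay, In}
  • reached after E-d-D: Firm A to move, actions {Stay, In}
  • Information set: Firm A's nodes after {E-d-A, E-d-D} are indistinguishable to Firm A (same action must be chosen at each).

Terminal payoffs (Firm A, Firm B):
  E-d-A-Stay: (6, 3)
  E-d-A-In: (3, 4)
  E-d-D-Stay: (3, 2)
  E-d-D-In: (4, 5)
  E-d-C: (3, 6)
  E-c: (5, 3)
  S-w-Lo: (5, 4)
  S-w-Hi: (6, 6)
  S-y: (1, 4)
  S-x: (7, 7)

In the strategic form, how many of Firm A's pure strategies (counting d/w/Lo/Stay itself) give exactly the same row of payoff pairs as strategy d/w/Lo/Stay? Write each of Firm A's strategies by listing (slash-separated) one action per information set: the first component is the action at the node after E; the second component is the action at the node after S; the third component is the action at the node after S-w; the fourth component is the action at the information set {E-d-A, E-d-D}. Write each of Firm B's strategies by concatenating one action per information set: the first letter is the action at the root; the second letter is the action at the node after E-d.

Row for d/w/Lo/Stay (columns EA, ED, EC, SA, SD, SC): (6,3) (3,2) (3,6) (5,4) (5,4) (5,4).
Every one of Firm A's information sets is on the play path for some reply by Firm B when Firm A follows d/w/Lo/Stay.
Changing the action at any of them therefore changes at least one column, so only d/w/Lo/Stay itself gives this row.

1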